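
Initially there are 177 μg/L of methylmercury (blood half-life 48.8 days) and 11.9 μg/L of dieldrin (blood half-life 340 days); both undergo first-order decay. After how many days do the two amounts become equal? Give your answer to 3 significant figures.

Set 177·(1/2)^(t/48.8) = 11.9·(1/2)^(t/340).
Taking log₂: log₂(177/11.9) = t·(1/48.8 − 1/340).
log₂(14.874) = 3.8947; 1/48.8 − 1/340 = 0.017551.
t = 3.8947 / 0.017551 ≈ 221.91 days.

222 days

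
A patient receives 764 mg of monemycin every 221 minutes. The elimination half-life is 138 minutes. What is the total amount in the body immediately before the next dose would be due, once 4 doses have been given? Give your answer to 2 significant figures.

The 4 doses were given 884, 663, 442, 221 minutes ago.
Total = 764·(1/2)^(884/138) + 764·(1/2)^(663/138) + 764·(1/2)^(442/138) + 764·(1/2)^(221/138)
      = 9.0107 + 27.343 + 82.971 + 251.77 ≈ 371.1 mg.

370 mg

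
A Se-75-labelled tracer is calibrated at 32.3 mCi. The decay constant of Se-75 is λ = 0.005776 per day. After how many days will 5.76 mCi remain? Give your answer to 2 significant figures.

300 days

t½ = ln 2 / λ = 0.69315 / 0.005776 ≈ 120 days.
Fraction remaining = 5.76/32.3 ≈ 0.17833.
n = log₂(32.3/5.76) = ln(5.6076)/ln 2 ≈ 2.4874 half-lives.
t = n × t½ = 2.4874 × 120 ≈ 298.5 days.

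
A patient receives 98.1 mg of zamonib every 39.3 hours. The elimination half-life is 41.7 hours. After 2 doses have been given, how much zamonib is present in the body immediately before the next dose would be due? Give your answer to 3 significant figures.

The 2 doses were given 78.6, 39.3 hours ago.
Total = 98.1·(1/2)^(78.6/41.7) + 98.1·(1/2)^(39.3/41.7)
      = 26.562 + 51.046 ≈ 77.608 mg.

77.6 mg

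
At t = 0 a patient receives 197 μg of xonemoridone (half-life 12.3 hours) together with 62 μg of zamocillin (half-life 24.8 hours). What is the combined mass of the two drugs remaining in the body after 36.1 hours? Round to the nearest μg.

xonemoridone: 197 × (1/2)^(36.1/12.3) = 197 × (1/2)^2.935 ≈ 25.761 μg.
zamocillin: 62 × (1/2)^(36.1/24.8) = 62 × (1/2)^1.4556 ≈ 22.605 μg.
Total = 25.761 + 22.605 ≈ 48.365 μg.

48 μg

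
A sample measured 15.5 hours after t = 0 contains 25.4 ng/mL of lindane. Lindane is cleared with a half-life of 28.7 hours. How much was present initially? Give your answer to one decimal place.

Number of half-lives elapsed: n = 15.5/28.7 ≈ 0.54007.
A₀ = A × 2^n = 25.4 × 2^0.54007 = 25.4 × 1.454 ≈ 36.933 ng/mL.

36.9 ng/mL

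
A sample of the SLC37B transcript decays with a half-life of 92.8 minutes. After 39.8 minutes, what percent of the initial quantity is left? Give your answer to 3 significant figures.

n = 39.8/92.8 ≈ 0.42888 half-lives.
Fraction remaining = (1/2)^0.42888 ≈ 0.74284, i.e. 74.284%.

74.3%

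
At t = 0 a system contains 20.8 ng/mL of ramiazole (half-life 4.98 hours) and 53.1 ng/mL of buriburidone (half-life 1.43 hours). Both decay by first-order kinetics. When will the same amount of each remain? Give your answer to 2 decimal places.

Set 20.8·(1/2)^(t/4.98) = 53.1·(1/2)^(t/1.43).
Taking log₂: log₂(20.8/53.1) = t·(1/4.98 − 1/1.43).
log₂(0.39171) = -1.3521; 1/4.98 − 1/1.43 = -0.4985.
t = -1.3521 / -0.4985 ≈ 2.7124 hours.

2.71 hours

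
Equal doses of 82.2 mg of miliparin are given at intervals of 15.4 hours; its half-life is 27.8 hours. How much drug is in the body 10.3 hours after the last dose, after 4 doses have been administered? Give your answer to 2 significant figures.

160 mg

The 4 doses were given 56.5, 41.1, 25.7, 10.3 hours ago.
Total = 82.2·(1/2)^(56.5/27.8) + 82.2·(1/2)^(41.1/27.8) + 82.2·(1/2)^(25.7/27.8) + 82.2·(1/2)^(10.3/27.8)
      = 20.094 + 29.5 + 43.309 + 63.583 ≈ 156.49 mg.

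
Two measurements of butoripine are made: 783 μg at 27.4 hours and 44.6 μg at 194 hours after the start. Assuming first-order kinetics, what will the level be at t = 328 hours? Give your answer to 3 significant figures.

Over Δt = 194 − 27.4 = 166.6 hours, the level fell by a factor of 783/44.6 ≈ 17.556.
n = log₂(17.556) ≈ 4.1339 half-lives, so t½ = 166.6/4.1339 ≈ 40.301 hours.
From t = 194 to t = 328: 44.6 × (1/2)^((328−194)/40.301) ≈ 4.4506 μg.

4.45 μg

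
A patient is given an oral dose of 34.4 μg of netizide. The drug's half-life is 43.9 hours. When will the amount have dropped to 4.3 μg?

131.7 hours

4.3/34.4 = 1/8, so 3 half-lives have elapsed.
t = 3 × 43.9 = 131.7 hours.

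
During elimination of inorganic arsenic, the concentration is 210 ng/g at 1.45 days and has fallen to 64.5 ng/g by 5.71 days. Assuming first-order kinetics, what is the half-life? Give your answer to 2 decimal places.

Over Δt = 5.71 − 1.45 = 4.26 days, the level fell by a factor of 210/64.5 ≈ 3.2558.
n = log₂(3.2558) ≈ 1.703 half-lives, so t½ = 4.26/1.703 ≈ 2.5014 days.

2.50 days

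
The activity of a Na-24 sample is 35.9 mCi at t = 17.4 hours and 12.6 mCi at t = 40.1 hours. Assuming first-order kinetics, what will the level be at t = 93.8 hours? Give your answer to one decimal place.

1.1 mCi

Over Δt = 40.1 − 17.4 = 22.7 hours, the level fell by a factor of 35.9/12.6 ≈ 2.8492.
n = log₂(2.8492) ≈ 1.5106 half-lives, so t½ = 22.7/1.5106 ≈ 15.028 hours.
From t = 40.1 to t = 93.8: 12.6 × (1/2)^((93.8−40.1)/15.028) ≈ 1.0584 mCi.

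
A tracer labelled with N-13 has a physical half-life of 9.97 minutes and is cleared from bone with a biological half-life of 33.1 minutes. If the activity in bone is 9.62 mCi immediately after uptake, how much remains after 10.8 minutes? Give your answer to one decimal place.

3.6 mCi

1/t_eff = 1/t_phys + 1/t_biol = 1/9.97 + 1/33.1 = 0.13051 per minute.
t_eff = 9.97 × 33.1 / (9.97 + 33.1) ≈ 7.6621 minutes.
Remaining = 9.62 × (1/2)^(10.8/7.6621) = 9.62 × (1/2)^1.4095 ≈ 3.6213 mCi.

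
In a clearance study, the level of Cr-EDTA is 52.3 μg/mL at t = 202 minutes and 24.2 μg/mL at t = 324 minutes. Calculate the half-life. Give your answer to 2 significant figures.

Over Δt = 324 − 202 = 122 minutes, the level fell by a factor of 52.3/24.2 ≈ 2.1612.
n = log₂(2.1612) ≈ 1.1118 half-lives, so t½ = 122/1.1118 ≈ 109.73 minutes.

110 minutes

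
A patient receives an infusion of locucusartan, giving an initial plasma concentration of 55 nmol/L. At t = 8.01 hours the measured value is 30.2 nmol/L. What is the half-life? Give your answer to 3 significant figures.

9.26 hours

A/A₀ = 30.2/55 ≈ 0.54909.
n = log₂(1.8212) ≈ 0.86488 half-lives elapsed in 8.01 hours.
t½ = 8.01/0.86488 ≈ 9.2614 hours.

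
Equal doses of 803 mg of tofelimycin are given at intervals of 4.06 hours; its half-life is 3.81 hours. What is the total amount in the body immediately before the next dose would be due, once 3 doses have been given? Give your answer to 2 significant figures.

The 3 doses were given 12.18, 8.12, 4.06 hours ago.
Total = 803·(1/2)^(12.18/3.81) + 803·(1/2)^(8.12/3.81) + 803·(1/2)^(4.06/3.81)
      = 87.572 + 183.29 + 383.65 ≈ 654.52 mg.

650 mg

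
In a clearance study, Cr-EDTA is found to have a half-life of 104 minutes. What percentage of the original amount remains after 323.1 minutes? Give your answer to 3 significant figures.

n = 323.1/104 ≈ 3.1067 half-lives.
Fraction remaining = (1/2)^3.1067 ≈ 0.11609, i.e. 11.609%.

11.6%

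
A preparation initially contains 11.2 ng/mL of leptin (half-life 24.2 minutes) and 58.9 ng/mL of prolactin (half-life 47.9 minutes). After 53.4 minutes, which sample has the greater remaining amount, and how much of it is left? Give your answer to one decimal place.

prolactin, 27.2 ng/mL

leptin: 11.2 × (1/2)^2.2066 ≈ 2.4264 ng/mL.
prolactin: 58.9 × (1/2)^1.1148 ≈ 27.197 ng/mL.
Prolactin has more remaining, at ≈ 27.197 ng/mL.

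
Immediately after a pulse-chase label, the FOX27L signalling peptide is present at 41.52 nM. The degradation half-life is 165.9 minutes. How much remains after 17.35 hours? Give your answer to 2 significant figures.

0.54 nM

Convert the elapsed time: 17.35 hours = 1041 minutes.
Number of half-lives: n = 1041/165.9 ≈ 6.2749.
Remaining = 41.52 × (1/2)^6.2749 = 41.52 × 0.012915 ≈ 0.53621 nM.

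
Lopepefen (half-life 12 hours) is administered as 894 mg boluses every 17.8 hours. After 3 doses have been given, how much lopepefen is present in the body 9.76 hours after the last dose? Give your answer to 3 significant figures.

756 mg

The 3 doses were given 45.36, 27.56, 9.76 hours ago.
Total = 894·(1/2)^(45.36/12) + 894·(1/2)^(27.56/12) + 894·(1/2)^(9.76/12)
      = 65.079 + 181.96 + 508.74 ≈ 755.78 mg.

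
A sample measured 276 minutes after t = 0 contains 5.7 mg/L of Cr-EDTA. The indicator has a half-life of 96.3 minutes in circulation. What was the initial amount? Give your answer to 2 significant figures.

42 mg/L

Number of half-lives elapsed: n = 276/96.3 ≈ 2.866.
A₀ = A × 2^n = 5.7 × 2^2.866 = 5.7 × 7.2906 ≈ 41.557 mg/L.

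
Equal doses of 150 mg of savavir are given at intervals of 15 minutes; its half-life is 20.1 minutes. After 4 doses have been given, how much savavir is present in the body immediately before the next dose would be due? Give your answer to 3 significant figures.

The 4 doses were given 60, 45, 30, 15 minutes ago.
Total = 150·(1/2)^(60/20.1) + 150·(1/2)^(45/20.1) + 150·(1/2)^(30/20.1) + 150·(1/2)^(15/20.1)
      = 18.945 + 31.779 + 53.308 + 89.422 ≈ 193.45 mg.

193 mg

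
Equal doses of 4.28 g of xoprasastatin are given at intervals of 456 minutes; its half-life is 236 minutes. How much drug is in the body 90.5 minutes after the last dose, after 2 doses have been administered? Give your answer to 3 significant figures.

The 2 doses were given 546.5, 90.5 minutes ago.
Total = 4.28·(1/2)^(546.5/236) + 4.28·(1/2)^(90.5/236)
      = 0.85972 + 3.281 ≈ 4.1407 g.

4.14 g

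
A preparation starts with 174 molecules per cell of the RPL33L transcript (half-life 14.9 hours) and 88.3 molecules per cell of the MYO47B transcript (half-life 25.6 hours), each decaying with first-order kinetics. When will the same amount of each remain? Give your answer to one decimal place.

34.9 hours

Set 174·(1/2)^(t/14.9) = 88.3·(1/2)^(t/25.6).
Taking log₂: log₂(174/88.3) = t·(1/14.9 − 1/25.6).
log₂(1.9706) = 0.9786; 1/14.9 − 1/25.6 = 0.028052.
t = 0.9786 / 0.028052 ≈ 34.886 hours.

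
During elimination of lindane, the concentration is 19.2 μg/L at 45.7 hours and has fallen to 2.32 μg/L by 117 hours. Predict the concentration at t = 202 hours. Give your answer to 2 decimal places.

Over Δt = 117 − 45.7 = 71.3 hours, the level fell by a factor of 19.2/2.32 ≈ 8.2759.
n = log₂(8.2759) ≈ 3.0489 half-lives, so t½ = 71.3/3.0489 ≈ 23.385 hours.
From t = 117 to t = 202: 2.32 × (1/2)^((202−117)/23.385) ≈ 0.18678 μg/L.

0.19 μg/L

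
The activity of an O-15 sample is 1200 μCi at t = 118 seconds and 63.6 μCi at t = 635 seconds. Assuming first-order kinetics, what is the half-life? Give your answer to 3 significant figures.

122 seconds

Over Δt = 635 − 118 = 517 seconds, the level fell by a factor of 1200/63.6 ≈ 18.868.
n = log₂(18.868) ≈ 4.2379 half-lives, so t½ = 517/4.2379 ≈ 122 seconds.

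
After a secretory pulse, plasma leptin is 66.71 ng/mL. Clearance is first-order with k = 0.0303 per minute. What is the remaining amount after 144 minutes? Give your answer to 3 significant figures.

t½ = ln 2 / k = 0.69315 / 0.0303 ≈ 22.876 minutes.
Number of half-lives: n = 144/22.876 ≈ 6.2948.
Remaining = 66.71 × (1/2)^6.2948 = 66.71 × 0.012738 ≈ 0.84972 ng/mL.

0.850 ng/mL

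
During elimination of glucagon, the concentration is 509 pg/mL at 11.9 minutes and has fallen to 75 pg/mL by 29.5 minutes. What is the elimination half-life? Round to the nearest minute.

Over Δt = 29.5 − 11.9 = 17.6 minutes, the level fell by a factor of 509/75 ≈ 6.7867.
n = log₂(6.7867) ≈ 2.7627 half-lives, so t½ = 17.6/2.7627 ≈ 6.3706 minutes.

6 minutes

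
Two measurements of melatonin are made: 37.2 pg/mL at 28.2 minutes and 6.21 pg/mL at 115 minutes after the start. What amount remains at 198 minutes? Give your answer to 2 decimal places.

Over Δt = 115 − 28.2 = 86.8 minutes, the level fell by a factor of 37.2/6.21 ≈ 5.9903.
n = log₂(5.9903) ≈ 2.5826 half-lives, so t½ = 86.8/2.5826 ≈ 33.609 minutes.
From t = 115 to t = 198: 6.21 × (1/2)^((198−115)/33.609) ≈ 1.1212 pg/mL.

1.12 pg/mL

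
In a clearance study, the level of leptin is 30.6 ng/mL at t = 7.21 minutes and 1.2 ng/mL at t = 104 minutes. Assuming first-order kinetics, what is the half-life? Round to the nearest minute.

Over Δt = 104 − 7.21 = 96.79 minutes, the level fell by a factor of 30.6/1.2 ≈ 25.5.
n = log₂(25.5) ≈ 4.6724 half-lives, so t½ = 96.79/4.6724 ≈ 20.715 minutes.

21 minutes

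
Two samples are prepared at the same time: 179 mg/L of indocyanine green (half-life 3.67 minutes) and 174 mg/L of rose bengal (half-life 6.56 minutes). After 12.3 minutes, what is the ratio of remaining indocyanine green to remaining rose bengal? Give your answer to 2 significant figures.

indocyanine green: 179 × (1/2)^(12.3/3.67) = 179 × (1/2)^3.3515 ≈ 17.537 mg/L.
rose bengal: 174 × (1/2)^(12.3/6.56) = 174 × (1/2)^1.875 ≈ 47.437 mg/L.
Ratio ≈ 17.537 / 47.437 ≈ 0.36969.

0.37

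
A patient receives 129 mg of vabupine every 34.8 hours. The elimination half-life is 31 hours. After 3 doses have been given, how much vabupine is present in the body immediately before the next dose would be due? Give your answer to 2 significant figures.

99 mg

The 3 doses were given 104.4, 69.6, 34.8 hours ago.
Total = 129·(1/2)^(104.4/31) + 129·(1/2)^(69.6/31) + 129·(1/2)^(34.8/31)
      = 12.497 + 27.21 + 59.246 ≈ 98.953 mg.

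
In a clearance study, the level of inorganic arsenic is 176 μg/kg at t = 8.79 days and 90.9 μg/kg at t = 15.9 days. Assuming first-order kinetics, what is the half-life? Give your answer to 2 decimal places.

7.46 days

Over Δt = 15.9 − 8.79 = 7.11 days, the level fell by a factor of 176/90.9 ≈ 1.9362.
n = log₂(1.9362) ≈ 0.95322 half-lives, so t½ = 7.11/0.95322 ≈ 7.4589 days.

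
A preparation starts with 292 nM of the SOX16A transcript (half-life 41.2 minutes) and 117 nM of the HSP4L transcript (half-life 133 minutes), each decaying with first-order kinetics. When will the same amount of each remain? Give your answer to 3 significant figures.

Set 292·(1/2)^(t/41.2) = 117·(1/2)^(t/133).
Taking log₂: log₂(292/117) = t·(1/41.2 − 1/133).
log₂(2.4957) = 1.3195; 1/41.2 − 1/133 = 0.016753.
t = 1.3195 / 0.016753 ≈ 78.759 minutes.

78.8 minutes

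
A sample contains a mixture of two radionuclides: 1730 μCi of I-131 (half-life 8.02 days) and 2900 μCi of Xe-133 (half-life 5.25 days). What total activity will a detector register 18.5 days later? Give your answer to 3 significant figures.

602 μCi

I-131: 1730 × (1/2)^(18.5/8.02) = 1730 × (1/2)^2.3067 ≈ 349.66 μCi.
Xe-133: 2900 × (1/2)^(18.5/5.25) = 2900 × (1/2)^3.5238 ≈ 252.13 μCi.
Total = 349.66 + 252.13 ≈ 601.79 μCi.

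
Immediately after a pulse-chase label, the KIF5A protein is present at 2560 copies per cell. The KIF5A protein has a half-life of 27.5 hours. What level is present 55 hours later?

Elapsed time is 2 half-lives (55/27.5).
Each half-life halves the amount: 2560 × (1/2)^2 = 2560/4 = 640 copies per cell.

640 copies per cell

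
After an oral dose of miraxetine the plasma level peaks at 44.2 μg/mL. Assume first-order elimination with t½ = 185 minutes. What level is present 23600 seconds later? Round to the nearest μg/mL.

10 μg/mL

Convert the elapsed time: 23600 seconds = 393.333 minutes.
Number of half-lives: n = 393.333/185 ≈ 2.1261.
Remaining = 44.2 × (1/2)^2.1261 = 44.2 × 0.22907 ≈ 10.125 μg/mL.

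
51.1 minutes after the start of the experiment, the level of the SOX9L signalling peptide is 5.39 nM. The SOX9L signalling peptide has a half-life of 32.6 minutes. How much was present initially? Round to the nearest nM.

16 nM

Number of half-lives elapsed: n = 51.1/32.6 ≈ 1.5675.
A₀ = A × 2^n = 5.39 × 2^1.5675 = 5.39 × 2.9639 ≈ 15.975 nM.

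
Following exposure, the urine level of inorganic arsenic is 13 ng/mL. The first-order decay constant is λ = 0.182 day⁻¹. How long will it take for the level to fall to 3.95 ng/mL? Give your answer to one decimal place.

t½ = ln 2 / λ = 0.69315 / 0.182 ≈ 3.8085 days.
Fraction remaining = 3.95/13 ≈ 0.30385.
n = log₂(13/3.95) = ln(3.2911)/ln 2 ≈ 1.7186 half-lives.
t = n × t½ = 1.7186 × 3.8085 ≈ 6.5452 days.

6.5 days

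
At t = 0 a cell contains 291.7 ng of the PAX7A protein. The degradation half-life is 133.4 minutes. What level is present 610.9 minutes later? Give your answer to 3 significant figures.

12.2 ng

Number of half-lives: n = 610.9/133.4 ≈ 4.5795.
Remaining = 291.7 × (1/2)^4.5795 = 291.7 × 0.041826 ≈ 12.201 ng.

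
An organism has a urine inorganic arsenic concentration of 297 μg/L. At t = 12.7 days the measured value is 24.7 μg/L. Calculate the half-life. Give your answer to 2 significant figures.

3.5 days

A/A₀ = 24.7/297 ≈ 0.083165.
n = log₂(12.024) ≈ 3.5879 half-lives elapsed in 12.7 days.
t½ = 12.7/3.5879 ≈ 3.5397 days.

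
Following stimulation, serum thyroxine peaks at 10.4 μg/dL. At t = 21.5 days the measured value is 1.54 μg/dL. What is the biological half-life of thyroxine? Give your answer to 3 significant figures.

A/A₀ = 1.54/10.4 ≈ 0.14808.
n = log₂(6.7532) ≈ 2.7556 half-lives elapsed in 21.5 days.
t½ = 21.5/2.7556 ≈ 7.8023 days.

7.80 days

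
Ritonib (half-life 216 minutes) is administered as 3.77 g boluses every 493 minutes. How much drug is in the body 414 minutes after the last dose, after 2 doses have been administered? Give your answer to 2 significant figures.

The 2 doses were given 907, 414 minutes ago.
Total = 3.77·(1/2)^(907/216) + 3.77·(1/2)^(414/216)
      = 0.20526 + 0.99854 ≈ 1.2038 g.

1.2 g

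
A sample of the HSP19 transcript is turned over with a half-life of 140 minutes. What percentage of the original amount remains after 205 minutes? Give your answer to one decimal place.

n = 205/140 ≈ 1.4643 half-lives.
Fraction remaining = (1/2)^1.4643 ≈ 0.36241, i.e. 36.241%.

36.2%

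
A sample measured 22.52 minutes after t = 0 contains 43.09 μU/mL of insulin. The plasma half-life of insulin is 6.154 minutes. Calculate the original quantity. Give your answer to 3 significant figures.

544 μU/mL

Number of half-lives elapsed: n = 22.52/6.154 ≈ 3.6594.
A₀ = A × 2^n = 43.09 × 2^3.6594 = 43.09 × 12.635 ≈ 544.46 μU/mL.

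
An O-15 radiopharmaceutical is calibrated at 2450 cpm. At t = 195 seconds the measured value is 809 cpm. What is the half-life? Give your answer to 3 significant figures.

A/A₀ = 809/2450 ≈ 0.3302.
n = log₂(3.0284) ≈ 1.5986 half-lives elapsed in 195 seconds.
t½ = 195/1.5986 ≈ 121.98 seconds.

122 seconds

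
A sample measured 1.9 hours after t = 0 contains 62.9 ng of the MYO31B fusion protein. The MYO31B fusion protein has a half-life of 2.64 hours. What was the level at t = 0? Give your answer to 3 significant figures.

104 ng

Number of half-lives elapsed: n = 1.9/2.64 ≈ 0.7197.
A₀ = A × 2^n = 62.9 × 2^0.7197 = 62.9 × 1.6468 ≈ 103.59 ng.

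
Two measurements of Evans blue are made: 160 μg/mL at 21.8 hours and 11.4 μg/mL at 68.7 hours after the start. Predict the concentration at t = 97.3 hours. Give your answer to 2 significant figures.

2.3 μg/mL

Over Δt = 68.7 − 21.8 = 46.9 hours, the level fell by a factor of 160/11.4 ≈ 14.035.
n = log₂(14.035) ≈ 3.811 half-lives, so t½ = 46.9/3.811 ≈ 12.307 hours.
From t = 68.7 to t = 97.3: 11.4 × (1/2)^((97.3−68.7)/12.307) ≈ 2.2768 μg/mL.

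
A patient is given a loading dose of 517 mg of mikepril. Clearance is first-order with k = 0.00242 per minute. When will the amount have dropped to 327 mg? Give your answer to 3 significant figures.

189 minutes

t½ = ln 2 / k = 0.69315 / 0.00242 ≈ 286.42 minutes.
Fraction remaining = 327/517 ≈ 0.6325.
n = log₂(517/327) = ln(1.581)/ln 2 ≈ 0.66087 half-lives.
t = n × t½ = 0.66087 × 286.42 ≈ 189.29 minutes.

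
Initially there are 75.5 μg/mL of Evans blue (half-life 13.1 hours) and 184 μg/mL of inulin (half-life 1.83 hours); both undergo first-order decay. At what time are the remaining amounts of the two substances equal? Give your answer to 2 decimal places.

Set 75.5·(1/2)^(t/13.1) = 184·(1/2)^(t/1.83).
Taking log₂: log₂(75.5/184) = t·(1/13.1 − 1/1.83).
log₂(0.41033) = -1.2852; 1/13.1 − 1/1.83 = -0.47011.
t = -1.2852 / -0.47011 ≈ 2.7337 hours.

2.73 hours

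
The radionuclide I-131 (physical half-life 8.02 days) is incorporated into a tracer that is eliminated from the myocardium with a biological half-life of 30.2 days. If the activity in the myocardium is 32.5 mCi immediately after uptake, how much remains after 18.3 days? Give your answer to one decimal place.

4.4 mCi

1/t_eff = 1/t_phys + 1/t_biol = 1/8.02 + 1/30.2 = 0.1578 per day.
t_eff = 8.02 × 30.2 / (8.02 + 30.2) ≈ 6.3371 days.
Remaining = 32.5 × (1/2)^(18.3/6.3371) = 32.5 × (1/2)^2.8878 ≈ 4.3912 mCi.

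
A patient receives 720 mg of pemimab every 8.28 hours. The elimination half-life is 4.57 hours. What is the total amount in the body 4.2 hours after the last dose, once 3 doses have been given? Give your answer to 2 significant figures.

520 mg

The 3 doses were given 20.76, 12.48, 4.2 hours ago.
Total = 720·(1/2)^(20.76/4.57) + 720·(1/2)^(12.48/4.57) + 720·(1/2)^(4.2/4.57)
      = 30.892 + 108.46 + 380.78 ≈ 520.13 mg.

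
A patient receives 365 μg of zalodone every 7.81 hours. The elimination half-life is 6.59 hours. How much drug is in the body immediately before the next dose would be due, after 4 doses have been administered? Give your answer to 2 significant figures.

The 4 doses were given 31.24, 23.43, 15.62, 7.81 hours ago.
Total = 365·(1/2)^(31.24/6.59) + 365·(1/2)^(23.43/6.59) + 365·(1/2)^(15.62/6.59) + 365·(1/2)^(7.81/6.59)
      = 13.654 + 31.047 + 70.595 + 160.52 ≈ 275.82 μg.

280 μg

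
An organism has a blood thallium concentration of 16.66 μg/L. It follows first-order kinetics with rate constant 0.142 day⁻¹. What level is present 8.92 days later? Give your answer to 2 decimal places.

t½ = ln 2 / k = 0.69315 / 0.142 ≈ 4.8813 days.
Number of half-lives: n = 8.92/4.8813 ≈ 1.8274.
Remaining = 16.66 × (1/2)^1.8274 = 16.66 × 0.28178 ≈ 4.6944 μg/L.

4.69 μg/L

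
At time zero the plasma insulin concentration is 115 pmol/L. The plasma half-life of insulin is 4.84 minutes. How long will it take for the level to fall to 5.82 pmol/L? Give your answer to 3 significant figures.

Fraction remaining = 5.82/115 ≈ 0.050609.
n = log₂(115/5.82) = ln(19.759)/ln 2 ≈ 4.3045 half-lives.
t = n × t½ = 4.3045 × 4.84 ≈ 20.834 minutes.

20.8 minutes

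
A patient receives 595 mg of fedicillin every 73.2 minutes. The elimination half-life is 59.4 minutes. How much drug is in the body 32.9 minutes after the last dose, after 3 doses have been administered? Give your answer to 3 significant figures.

651 mg

The 3 doses were given 179.3, 106.1, 32.9 minutes ago.
Total = 595·(1/2)^(179.3/59.4) + 595·(1/2)^(106.1/59.4) + 595·(1/2)^(32.9/59.4)
      = 73.426 + 172.51 + 405.31 ≈ 651.25 mg.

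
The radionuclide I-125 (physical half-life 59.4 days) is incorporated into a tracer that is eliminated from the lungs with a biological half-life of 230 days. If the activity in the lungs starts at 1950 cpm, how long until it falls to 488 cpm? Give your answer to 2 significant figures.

94 days

1/t_eff = 1/t_phys + 1/t_biol = 1/59.4 + 1/230 = 0.021183 per day.
t_eff = 59.4 × 230 / (59.4 + 230) ≈ 47.208 days.
n = log₂(1950/488) ≈ 1.9985; t = 1.9985 × 47.208 ≈ 94.346 days.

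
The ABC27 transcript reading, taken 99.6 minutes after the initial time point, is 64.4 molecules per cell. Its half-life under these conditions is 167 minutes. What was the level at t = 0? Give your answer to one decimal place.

97.4 molecules per cell

Number of half-lives elapsed: n = 99.6/167 ≈ 0.59641.
A₀ = A × 2^n = 64.4 × 2^0.59641 = 64.4 × 1.5119 ≈ 97.369 molecules per cell.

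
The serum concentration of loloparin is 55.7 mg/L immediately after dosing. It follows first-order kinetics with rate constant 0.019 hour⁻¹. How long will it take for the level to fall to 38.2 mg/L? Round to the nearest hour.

20 hours

t½ = ln 2 / λ = 0.69315 / 0.019 ≈ 36.481 hours.
Fraction remaining = 38.2/55.7 ≈ 0.68582.
n = log₂(55.7/38.2) = ln(1.4581)/ln 2 ≈ 0.5441 half-lives.
t = n × t½ = 0.5441 × 36.481 ≈ 19.85 hours.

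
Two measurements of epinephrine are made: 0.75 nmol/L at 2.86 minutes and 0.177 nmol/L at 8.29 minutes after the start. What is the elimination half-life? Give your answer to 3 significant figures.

Over Δt = 8.29 − 2.86 = 5.43 minutes, the level fell by a factor of 0.75/0.177 ≈ 4.2373.
n = log₂(4.2373) ≈ 2.0831 half-lives, so t½ = 5.43/2.0831 ≈ 2.6066 minutes.

2.61 minutes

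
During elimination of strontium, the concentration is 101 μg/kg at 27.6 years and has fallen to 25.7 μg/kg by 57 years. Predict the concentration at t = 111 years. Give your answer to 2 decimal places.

2.08 μg/kg

Over Δt = 57 − 27.6 = 29.4 years, the level fell by a factor of 101/25.7 ≈ 3.93.
n = log₂(3.93) ≈ 1.9745 half-lives, so t½ = 29.4/1.9745 ≈ 14.89 years.
From t = 57 to t = 111: 25.7 × (1/2)^((111−57)/14.89) ≈ 2.0807 μg/kg.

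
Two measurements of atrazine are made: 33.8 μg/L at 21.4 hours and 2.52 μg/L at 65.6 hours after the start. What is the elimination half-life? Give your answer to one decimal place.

Over Δt = 65.6 − 21.4 = 44.2 hours, the level fell by a factor of 33.8/2.52 ≈ 13.413.
n = log₂(13.413) ≈ 3.7455 half-lives, so t½ = 44.2/3.7455 ≈ 11.801 hours.

11.8 hours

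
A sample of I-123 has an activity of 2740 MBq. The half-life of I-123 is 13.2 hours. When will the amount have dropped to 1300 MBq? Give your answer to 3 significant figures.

14.2 hours

Fraction remaining = 1300/2740 ≈ 0.47445.
n = log₂(2740/1300) = ln(2.1077)/ln 2 ≈ 1.0757 half-lives.
t = n × t½ = 1.0757 × 13.2 ≈ 14.199 hours.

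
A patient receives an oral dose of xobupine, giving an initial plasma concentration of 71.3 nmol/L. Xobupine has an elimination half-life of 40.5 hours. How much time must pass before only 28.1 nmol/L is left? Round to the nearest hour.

54 hours

Fraction remaining = 28.1/71.3 ≈ 0.39411.
n = log₂(71.3/28.1) = ln(2.5374)/ln 2 ≈ 1.3433 half-lives.
t = n × t½ = 1.3433 × 40.5 ≈ 54.405 hours.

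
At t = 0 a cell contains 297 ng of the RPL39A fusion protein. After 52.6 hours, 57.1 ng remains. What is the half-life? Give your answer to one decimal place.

22.1 hours

A/A₀ = 57.1/297 ≈ 0.19226.
n = log₂(5.2014) ≈ 2.3789 half-lives elapsed in 52.6 hours.
t½ = 52.6/2.3789 ≈ 22.111 hours.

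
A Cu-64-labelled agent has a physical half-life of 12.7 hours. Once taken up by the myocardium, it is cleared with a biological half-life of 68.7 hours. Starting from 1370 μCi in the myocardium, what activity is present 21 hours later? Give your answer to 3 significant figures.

1/t_eff = 1/t_phys + 1/t_biol = 1/12.7 + 1/68.7 = 0.093296 per hour.
t_eff = 12.7 × 68.7 / (12.7 + 68.7) ≈ 10.719 hours.
Remaining = 1370 × (1/2)^(21/10.719) = 1370 × (1/2)^1.9592 ≈ 352.32 μCi.

352 μCi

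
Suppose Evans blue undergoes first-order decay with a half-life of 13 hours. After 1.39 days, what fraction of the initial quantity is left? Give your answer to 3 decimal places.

1.39 days = 33.36 hours.
n = 33.36/13 ≈ 2.5662 half-lives.
Fraction remaining = (1/2)^2.5662 ≈ 0.16885.

0.169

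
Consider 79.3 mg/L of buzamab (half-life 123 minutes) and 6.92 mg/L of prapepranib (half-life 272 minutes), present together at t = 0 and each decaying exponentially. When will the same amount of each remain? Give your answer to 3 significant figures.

790 minutes

Set 79.3·(1/2)^(t/123) = 6.92·(1/2)^(t/272).
Taking log₂: log₂(79.3/6.92) = t·(1/123 − 1/272).
log₂(11.46) = 3.5185; 1/123 − 1/272 = 0.0044536.
t = 3.5185 / 0.0044536 ≈ 790.03 minutes.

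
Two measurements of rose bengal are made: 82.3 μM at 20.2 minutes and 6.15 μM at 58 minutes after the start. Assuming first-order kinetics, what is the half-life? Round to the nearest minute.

10 minutes

Over Δt = 58 − 20.2 = 37.8 minutes, the level fell by a factor of 82.3/6.15 ≈ 13.382.
n = log₂(13.382) ≈ 3.7422 half-lives, so t½ = 37.8/3.7422 ≈ 10.101 minutes.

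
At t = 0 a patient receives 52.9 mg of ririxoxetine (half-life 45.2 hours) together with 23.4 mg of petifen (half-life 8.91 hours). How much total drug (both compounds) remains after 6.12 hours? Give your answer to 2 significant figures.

ririxoxetine: 52.9 × (1/2)^(6.12/45.2) = 52.9 × (1/2)^0.1354 ≈ 48.161 mg.
petifen: 23.4 × (1/2)^(6.12/8.91) = 23.4 × (1/2)^0.68687 ≈ 14.536 mg.
Total = 48.161 + 14.536 ≈ 62.697 mg.

63 mg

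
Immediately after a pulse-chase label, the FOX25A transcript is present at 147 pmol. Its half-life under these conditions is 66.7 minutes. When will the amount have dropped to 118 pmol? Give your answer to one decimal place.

21.1 minutes

Fraction remaining = 118/147 ≈ 0.80272.
n = log₂(147/118) = ln(1.2458)/ln 2 ≈ 0.31703 half-lives.
t = n × t½ = 0.31703 × 66.7 ≈ 21.146 minutes.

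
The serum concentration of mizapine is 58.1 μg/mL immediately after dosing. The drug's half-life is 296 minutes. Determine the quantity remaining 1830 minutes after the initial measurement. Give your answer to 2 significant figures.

Number of half-lives: n = 1830/296 ≈ 6.1824.
Remaining = 58.1 × (1/2)^6.1824 = 58.1 × 0.013769 ≈ 0.79998 μg/mL.

0.80 μg/mL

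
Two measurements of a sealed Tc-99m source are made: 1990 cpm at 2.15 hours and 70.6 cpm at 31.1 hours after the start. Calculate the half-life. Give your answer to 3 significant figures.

Over Δt = 31.1 − 2.15 = 28.95 hours, the level fell by a factor of 1990/70.6 ≈ 28.187.
n = log₂(28.187) ≈ 4.817 half-lives, so t½ = 28.95/4.817 ≈ 6.01 hours.

6.01 hours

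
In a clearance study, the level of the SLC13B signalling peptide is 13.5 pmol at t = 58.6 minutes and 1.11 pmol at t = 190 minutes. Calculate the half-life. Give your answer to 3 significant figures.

Over Δt = 190 − 58.6 = 131.4 minutes, the level fell by a factor of 13.5/1.11 ≈ 12.162.
n = log₂(12.162) ≈ 3.6043 half-lives, so t½ = 131.4/3.6043 ≈ 36.456 minutes.

36.5 minutes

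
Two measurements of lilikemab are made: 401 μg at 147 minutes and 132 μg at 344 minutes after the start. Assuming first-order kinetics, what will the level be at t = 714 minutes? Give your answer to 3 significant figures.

16.4 μg

Over Δt = 344 − 147 = 197 minutes, the level fell by a factor of 401/132 ≈ 3.0379.
n = log₂(3.0379) ≈ 1.6031 half-lives, so t½ = 197/1.6031 ≈ 122.89 minutes.
From t = 344 to t = 714: 132 × (1/2)^((714−344)/122.89) ≈ 16.377 μg.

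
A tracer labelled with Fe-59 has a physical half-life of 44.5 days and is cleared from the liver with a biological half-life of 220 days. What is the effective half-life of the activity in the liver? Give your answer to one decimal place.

1/t_eff = 1/t_phys + 1/t_biol = 1/44.5 + 1/220 = 0.027017 per day.
t_eff = 44.5 × 220 / (44.5 + 220) ≈ 37.013 days.

37.0 days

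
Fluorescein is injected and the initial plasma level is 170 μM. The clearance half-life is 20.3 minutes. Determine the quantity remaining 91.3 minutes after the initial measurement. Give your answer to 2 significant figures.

Number of half-lives: n = 91.3/20.3 ≈ 4.4975.
Remaining = 170 × (1/2)^4.4975 = 170 × 0.04427 ≈ 7.5258 μM.

7.5 μM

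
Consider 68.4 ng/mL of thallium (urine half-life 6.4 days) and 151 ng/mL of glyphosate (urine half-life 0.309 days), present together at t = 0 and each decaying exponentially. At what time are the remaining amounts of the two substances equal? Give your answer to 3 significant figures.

0.371 days

Set 68.4·(1/2)^(t/6.4) = 151·(1/2)^(t/0.309).
Taking log₂: log₂(68.4/151) = t·(1/6.4 − 1/0.309).
log₂(0.45298) = -1.1425; 1/6.4 − 1/0.309 = -3.08.
t = -1.1425 / -3.08 ≈ 0.37094 days.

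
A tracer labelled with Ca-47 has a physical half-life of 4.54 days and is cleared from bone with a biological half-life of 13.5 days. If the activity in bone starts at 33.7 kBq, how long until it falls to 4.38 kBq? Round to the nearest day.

10 days

1/t_eff = 1/t_phys + 1/t_biol = 1/4.54 + 1/13.5 = 0.29434 per day.
t_eff = 4.54 × 13.5 / (4.54 + 13.5) ≈ 3.3975 days.
n = log₂(33.7/4.38) ≈ 2.9437; t = 2.9437 × 3.3975 ≈ 10.001 days.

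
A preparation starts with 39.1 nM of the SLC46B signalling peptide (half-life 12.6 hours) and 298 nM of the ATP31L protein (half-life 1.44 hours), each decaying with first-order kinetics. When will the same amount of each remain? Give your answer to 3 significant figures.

4.76 hours

Set 39.1·(1/2)^(t/12.6) = 298·(1/2)^(t/1.44).
Taking log₂: log₂(39.1/298) = t·(1/12.6 − 1/1.44).
log₂(0.13121) = -2.9301; 1/12.6 − 1/1.44 = -0.61508.
t = -2.9301 / -0.61508 ≈ 4.7637 hours.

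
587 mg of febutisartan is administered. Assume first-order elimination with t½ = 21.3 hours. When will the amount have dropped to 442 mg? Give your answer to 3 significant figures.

8.72 hours

Fraction remaining = 442/587 ≈ 0.75298.
n = log₂(587/442) = ln(1.3281)/ln 2 ≈ 0.40931 half-lives.
t = n × t½ = 0.40931 × 21.3 ≈ 8.7184 hours.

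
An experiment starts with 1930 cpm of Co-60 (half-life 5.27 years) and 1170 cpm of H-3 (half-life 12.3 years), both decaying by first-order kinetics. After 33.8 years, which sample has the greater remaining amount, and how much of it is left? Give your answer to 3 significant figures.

H-3, 174 cpm

Co-60: 1930 × (1/2)^6.4137 ≈ 22.639 cpm.
H-3: 1170 × (1/2)^2.748 ≈ 174.17 cpm.
H-3 has more remaining, at ≈ 174.17 cpm.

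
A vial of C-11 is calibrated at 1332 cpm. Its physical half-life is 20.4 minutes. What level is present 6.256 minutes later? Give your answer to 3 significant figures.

Number of half-lives: n = 6.256/20.4 ≈ 0.30667.
Remaining = 1332 × (1/2)^0.30667 = 1332 × 0.80851 ≈ 1076.9 cpm.

1080 cpm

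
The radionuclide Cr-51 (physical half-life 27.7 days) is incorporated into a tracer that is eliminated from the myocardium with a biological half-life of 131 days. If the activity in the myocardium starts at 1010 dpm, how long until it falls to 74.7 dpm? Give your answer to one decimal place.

85.9 days

1/t_eff = 1/t_phys + 1/t_biol = 1/27.7 + 1/131 = 0.043735 per day.
t_eff = 27.7 × 131 / (27.7 + 131) ≈ 22.865 days.
n = log₂(1010/74.7) ≈ 3.7571; t = 3.7571 × 22.865 ≈ 85.907 days.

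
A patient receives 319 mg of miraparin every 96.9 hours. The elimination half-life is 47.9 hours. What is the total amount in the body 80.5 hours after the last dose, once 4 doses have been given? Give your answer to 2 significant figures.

130 mg

The 4 doses were given 371.2, 274.3, 177.4, 80.5 hours ago.
Total = 319·(1/2)^(371.2/47.9) + 319·(1/2)^(274.3/47.9) + 319·(1/2)^(177.4/47.9) + 319·(1/2)^(80.5/47.9)
      = 1.4824 + 6.0247 + 24.486 + 99.514 ≈ 131.51 mg.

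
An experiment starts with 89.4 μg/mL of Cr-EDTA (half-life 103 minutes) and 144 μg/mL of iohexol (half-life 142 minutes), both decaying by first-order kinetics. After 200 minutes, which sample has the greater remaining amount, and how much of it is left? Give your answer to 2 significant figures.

iohexol, 54 μg/mL

Cr-EDTA: 89.4 × (1/2)^1.9417 ≈ 23.271 μg/mL.
iohexol: 144 × (1/2)^1.4085 ≈ 54.247 μg/mL.
Iohexol has more remaining, at ≈ 54.247 μg/mL.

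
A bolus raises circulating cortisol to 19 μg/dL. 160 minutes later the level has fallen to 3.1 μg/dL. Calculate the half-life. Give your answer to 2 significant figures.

61 minutes

A/A₀ = 3.1/19 ≈ 0.16316.
n = log₂(6.129) ≈ 2.6157 half-lives elapsed in 160 minutes.
t½ = 160/2.6157 ≈ 61.17 minutes.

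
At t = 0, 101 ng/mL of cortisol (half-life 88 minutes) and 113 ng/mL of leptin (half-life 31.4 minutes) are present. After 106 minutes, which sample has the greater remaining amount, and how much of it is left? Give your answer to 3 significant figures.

cortisol: 101 × (1/2)^1.2045 ≈ 43.825 ng/mL.
leptin: 113 × (1/2)^3.3758 ≈ 10.886 ng/mL.
Cortisol has more remaining, at ≈ 43.825 ng/mL.

cortisol, 43.8 ng/mL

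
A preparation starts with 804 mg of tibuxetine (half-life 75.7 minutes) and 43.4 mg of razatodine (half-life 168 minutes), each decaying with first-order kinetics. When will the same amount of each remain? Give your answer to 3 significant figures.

580 minutes

Set 804·(1/2)^(t/75.7) = 43.4·(1/2)^(t/168).
Taking log₂: log₂(804/43.4) = t·(1/75.7 − 1/168).
log₂(18.525) = 4.2114; 1/75.7 − 1/168 = 0.0072577.
t = 4.2114 / 0.0072577 ≈ 580.27 minutes.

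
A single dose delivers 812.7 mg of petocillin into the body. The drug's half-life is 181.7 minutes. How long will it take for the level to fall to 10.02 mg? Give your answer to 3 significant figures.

Fraction remaining = 10.02/812.7 ≈ 0.012329.
n = log₂(812.7/10.02) = ln(81.108)/ln 2 ≈ 6.3418 half-lives.
t = n × t½ = 6.3418 × 181.7 ≈ 1152.3 minutes.

1150 minutes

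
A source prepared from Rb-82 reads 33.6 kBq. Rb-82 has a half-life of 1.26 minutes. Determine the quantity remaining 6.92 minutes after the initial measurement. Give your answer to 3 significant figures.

0.747 kBq

Number of half-lives: n = 6.92/1.26 ≈ 5.4921.
Remaining = 33.6 × (1/2)^5.4921 = 33.6 × 0.022219 ≈ 0.74656 kBq.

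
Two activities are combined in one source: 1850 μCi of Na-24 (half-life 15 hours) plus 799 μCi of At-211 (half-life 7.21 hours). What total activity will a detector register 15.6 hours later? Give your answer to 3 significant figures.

1080 μCi

Na-24: 1850 × (1/2)^(15.6/15) = 1850 × (1/2)^1.04 ≈ 899.71 μCi.
At-211: 799 × (1/2)^(15.6/7.21) = 799 × (1/2)^2.1637 ≈ 178.33 μCi.
Total = 899.71 + 178.33 ≈ 1078 μCi.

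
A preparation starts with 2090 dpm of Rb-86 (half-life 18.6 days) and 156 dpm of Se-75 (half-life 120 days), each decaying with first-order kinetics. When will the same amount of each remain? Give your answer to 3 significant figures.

82.4 days

Set 2090·(1/2)^(t/18.6) = 156·(1/2)^(t/120).
Taking log₂: log₂(2090/156) = t·(1/18.6 − 1/120).
log₂(13.397) = 3.7439; 1/18.6 − 1/120 = 0.04543.
t = 3.7439 / 0.04543 ≈ 82.41 days.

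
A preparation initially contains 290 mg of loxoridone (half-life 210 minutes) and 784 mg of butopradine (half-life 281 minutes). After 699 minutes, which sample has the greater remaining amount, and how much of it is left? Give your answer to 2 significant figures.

butopradine, 140 mg

loxoridone: 290 × (1/2)^3.3286 ≈ 28.867 mg.
butopradine: 784 × (1/2)^2.4875 ≈ 139.79 mg.
Butopradine has more remaining, at ≈ 139.79 mg.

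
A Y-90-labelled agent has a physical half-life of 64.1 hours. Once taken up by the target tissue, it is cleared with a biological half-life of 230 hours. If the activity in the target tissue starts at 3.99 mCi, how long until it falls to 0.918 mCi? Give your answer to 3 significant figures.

106 hours

1/t_eff = 1/t_phys + 1/t_biol = 1/64.1 + 1/230 = 0.019948 per hour.
t_eff = 64.1 × 230 / (64.1 + 230) ≈ 50.129 hours.
n = log₂(3.99/0.918) ≈ 2.1198; t = 2.1198 × 50.129 ≈ 106.27 hours.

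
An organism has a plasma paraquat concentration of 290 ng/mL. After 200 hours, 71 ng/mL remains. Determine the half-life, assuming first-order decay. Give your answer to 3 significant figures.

A/A₀ = 71/290 ≈ 0.24483.
n = log₂(4.0845) ≈ 2.0302 half-lives elapsed in 200 hours.
t½ = 200/2.0302 ≈ 98.514 hours.

98.5 hours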